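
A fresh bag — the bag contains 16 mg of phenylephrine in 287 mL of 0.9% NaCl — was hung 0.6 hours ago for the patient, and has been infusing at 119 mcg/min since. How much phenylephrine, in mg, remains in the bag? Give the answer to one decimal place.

11.7 mg

119 mcg/min × 60 min/hr = 7140 mcg/hr
Concentration = 16 mg ÷ 287 mL = 0.05574913 mg/mL = 55.74913 mcg/mL
Rate = 7140 mcg/hr ÷ 55.74913 mcg/mL = 128.0738 mL/hr
Volume infused = 128.0738 mL/hr × 0.6 hr = 76.84425 mL
Volume remaining = 287 − 76.84425 = 210.1558 mL
Drug remaining = 210.1558 mL × 55.74913 mcg/mL = 11716 mcg = 11.716 mg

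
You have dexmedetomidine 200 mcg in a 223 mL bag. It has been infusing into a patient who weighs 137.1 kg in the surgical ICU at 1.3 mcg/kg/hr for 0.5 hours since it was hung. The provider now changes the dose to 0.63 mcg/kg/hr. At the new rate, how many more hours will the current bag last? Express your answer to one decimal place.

Initial rate:
Dose = 1.3 mcg/kg/hr × 137.1 kg = 178.23 mcg/hr
Concentration = 200 mcg ÷ 223 mL = 0.896861 mcg/mL
Rate = 178.23 mcg/hr ÷ 0.896861 mcg/mL = 198.7264 mL/hr
Volume infused so far = 198.7264 mL/hr × 0.5 hr = 99.36322 mL
Volume remaining = 223 − 99.36322 = 123.6368 mL
New rate:
Dose = 0.63 mcg/kg/hr × 137.1 kg = 86.373 mcg/hr
Rate = 86.373 mcg/hr ÷ 0.896861 mcg/mL = 96.30589 mL/hr
Time remaining = 123.6368 mL ÷ 96.30589 mL/hr = 1.283792 hr

1.3 hours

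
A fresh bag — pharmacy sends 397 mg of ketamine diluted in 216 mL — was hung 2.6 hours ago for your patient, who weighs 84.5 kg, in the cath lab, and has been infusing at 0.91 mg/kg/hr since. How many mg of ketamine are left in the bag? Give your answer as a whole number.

197 mg

Dose = 0.91 mg/kg/hr × 84.5 kg = 76.895 mg/hr
Concentration = 397 mg ÷ 216 mL = 1.837963 mg/mL
Rate = 76.895 mg/hr ÷ 1.837963 mg/mL = 41.83708 mL/hr
Volume infused = 41.83708 mL/hr × 2.6 hr = 108.7764 mL
Volume remaining = 216 − 108.7764 = 107.2236 mL
Drug remaining = 107.2236 mL × 1.837963 mg/mL = 197.073 mg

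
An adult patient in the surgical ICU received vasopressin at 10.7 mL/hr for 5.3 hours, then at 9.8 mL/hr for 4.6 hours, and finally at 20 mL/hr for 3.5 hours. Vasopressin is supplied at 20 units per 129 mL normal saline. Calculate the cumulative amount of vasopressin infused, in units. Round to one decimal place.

26.6 units

Concentration = 20 units ÷ 129 mL = 0.1550388 units/mL
Stage 1: 10.7 mL/hr × 5.3 hr = 56.71 mL → 56.71 mL × 0.1550388 units/mL = 8.792248 units
Stage 2: 9.8 mL/hr × 4.6 hr = 45.08 mL → 45.08 mL × 0.1550388 units/mL = 6.989147 units
Stage 3: 20 mL/hr × 3.5 hr = 70 mL → 70 mL × 0.1550388 units/mL = 10.85271 units
Total = 8.792248 + 6.989147 + 10.85271 = 26.63411 units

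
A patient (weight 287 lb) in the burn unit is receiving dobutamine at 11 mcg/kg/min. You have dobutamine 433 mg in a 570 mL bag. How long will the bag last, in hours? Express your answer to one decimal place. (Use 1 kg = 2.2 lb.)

Weight = 287 lb ÷ 2.2 lb/kg = 130.4545 kg
Dose = 11 mcg/kg/min × 130.4545 kg = 1435 mcg/min
1435 mcg/min × 60 min/hr = 86100 mcg/hr
Concentration = 433 mg ÷ 570 mL = 0.7596491 mg/mL = 759.6491 mcg/mL
Rate = 86100 mcg/hr ÷ 759.6491 mcg/mL = 113.3418 mL/hr
Duration = 570 mL ÷ 113.3418 mL/hr = 5.029036 hr

5.0 hours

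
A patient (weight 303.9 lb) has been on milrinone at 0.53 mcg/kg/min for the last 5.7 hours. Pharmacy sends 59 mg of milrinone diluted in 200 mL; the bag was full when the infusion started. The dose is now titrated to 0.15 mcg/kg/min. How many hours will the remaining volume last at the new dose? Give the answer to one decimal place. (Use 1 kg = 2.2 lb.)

Initial rate:
Weight = 303.9 lb ÷ 2.2 lb/kg = 138.1364 kg
Dose = 0.53 mcg/kg/min × 138.1364 kg = 73.21227 mcg/min
73.21227 mcg/min × 60 min/hr = 4392.736 mcg/hr
Concentration = 59 mg ÷ 200 mL = 0.295 mg/mL = 295 mcg/mL
Rate = 4392.736 mcg/hr ÷ 295 mcg/mL = 14.89063 mL/hr
Volume infused so far = 14.89063 mL/hr × 5.7 hr = 84.8766 mL
Volume remaining = 200 − 84.8766 = 115.1234 mL
New rate:
Dose = 0.15 mcg/kg/min × 138.1364 kg = 20.72045 mcg/min
20.72045 mcg/min × 60 min/hr = 1243.227 mcg/hr
Rate = 1243.227 mcg/hr ÷ 295 mcg/mL = 4.21433 mL/hr
Time remaining = 115.1234 mL ÷ 4.21433 mL/hr = 27.31713 hr

27.3 hours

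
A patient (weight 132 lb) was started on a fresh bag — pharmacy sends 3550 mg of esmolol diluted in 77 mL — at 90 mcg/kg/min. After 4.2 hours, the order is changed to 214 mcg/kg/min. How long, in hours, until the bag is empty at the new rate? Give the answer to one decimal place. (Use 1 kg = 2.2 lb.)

2.8 hours

Initial rate:
Weight = 132 lb ÷ 2.2 lb/kg = 60 kg
Dose = 90 mcg/kg/min × 60 kg = 5400 mcg/min
5400 mcg/min × 60 min/hr = 324000 mcg/hr
Concentration = 3550 mg ÷ 77 mL = 46.1039 mg/mL = 46103.9 mcg/mL
Rate = 324000 mcg/hr ÷ 46103.9 mcg/mL = 7.027606 mL/hr
Volume infused so far = 7.027606 mL/hr × 4.2 hr = 29.51594 mL
Volume remaining = 77 − 29.51594 = 47.48406 mL
New rate:
Dose = 214 mcg/kg/min × 60 kg = 12840 mcg/min
12840 mcg/min × 60 min/hr = 770400 mcg/hr
Rate = 770400 mcg/hr ÷ 46103.9 mcg/mL = 16.71008 mL/hr
Time remaining = 47.48406 mL ÷ 16.71008 mL/hr = 2.841641 hr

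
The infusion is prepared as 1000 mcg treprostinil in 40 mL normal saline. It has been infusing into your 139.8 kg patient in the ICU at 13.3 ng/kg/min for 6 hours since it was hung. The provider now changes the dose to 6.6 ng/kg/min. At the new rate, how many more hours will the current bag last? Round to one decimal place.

6.0 hours

Initial rate:
Dose = 13.3 ng/kg/min × 139.8 kg = 1859.34 ng/min
1859.34 ng/min × 60 min/hr = 111560.4 ng/hr
Concentration = 1000 mcg ÷ 40 mL = 25 mcg/mL = 25000 ng/mL
Rate = 111560.4 ng/hr ÷ 25000 ng/mL = 4.462416 mL/hr
Volume infused so far = 4.462416 mL/hr × 6 hr = 26.7745 mL
Volume remaining = 40 − 26.7745 = 13.2255 mL
New rate:
Dose = 6.6 ng/kg/min × 139.8 kg = 922.68 ng/min
922.68 ng/min × 60 min/hr = 55360.8 ng/hr
Rate = 55360.8 ng/hr ÷ 25000 ng/mL = 2.214432 mL/hr
Time remaining = 13.2255 mL ÷ 2.214432 mL/hr = 5.972414 hr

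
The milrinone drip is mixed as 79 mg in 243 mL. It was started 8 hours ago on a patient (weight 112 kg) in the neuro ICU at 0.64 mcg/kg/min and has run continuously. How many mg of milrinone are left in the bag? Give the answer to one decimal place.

Dose = 0.64 mcg/kg/min × 112 kg = 71.68 mcg/min
71.68 mcg/min × 60 min/hr = 4300.8 mcg/hr
Concentration = 79 mg ÷ 243 mL = 0.3251029 mg/mL = 325.1029 mcg/mL
Rate = 4300.8 mcg/hr ÷ 325.1029 mcg/mL = 13.22904 mL/hr
Volume infused = 13.22904 mL/hr × 8 hr = 105.8323 mL
Volume remaining = 243 − 105.8323 = 137.1677 mL
Drug remaining = 137.1677 mL × 325.1029 mcg/mL = 44593.6 mcg = 44.5936 mg

44.6 mg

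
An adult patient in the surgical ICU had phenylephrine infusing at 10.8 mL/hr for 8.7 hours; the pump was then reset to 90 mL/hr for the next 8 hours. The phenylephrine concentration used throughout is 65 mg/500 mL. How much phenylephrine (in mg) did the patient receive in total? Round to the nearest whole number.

Concentration = 65 mg ÷ 500 mL = 0.13 mg/mL
Stage 1: 10.8 mL/hr × 8.7 hr = 93.96 mL → 93.96 mL × 0.13 mg/mL = 12.2148 mg
Stage 2: 90 mL/hr × 8 hr = 720 mL → 720 mL × 0.13 mg/mL = 93.6 mg
Total = 12.2148 + 93.6 = 105.8148 mg

106 mg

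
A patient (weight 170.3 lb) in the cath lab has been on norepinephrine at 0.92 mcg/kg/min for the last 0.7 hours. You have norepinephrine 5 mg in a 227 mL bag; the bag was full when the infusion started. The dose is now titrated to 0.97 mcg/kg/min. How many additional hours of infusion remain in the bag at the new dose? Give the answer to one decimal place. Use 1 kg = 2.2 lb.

Initial rate:
Weight = 170.3 lb ÷ 2.2 lb/kg = 77.40909 kg
Dose = 0.92 mcg/kg/min × 77.40909 kg = 71.21636 mcg/min
71.21636 mcg/min × 60 min/hr = 4272.982 mcg/hr
Concentration = 5 mg ÷ 227 mL = 0.02202643 mg/mL = 22.02643 mcg/mL
Rate = 4272.982 mcg/hr ÷ 22.02643 mcg/mL = 193.9934 mL/hr
Volume infused so far = 193.9934 mL/hr × 0.7 hr = 135.7954 mL
Volume remaining = 227 − 135.7954 = 91.20464 mL
New rate:
Dose = 0.97 mcg/kg/min × 77.40909 kg = 75.08682 mcg/min
75.08682 mcg/min × 60 min/hr = 4505.209 mcg/hr
Rate = 4505.209 mcg/hr ÷ 22.02643 mcg/mL = 204.5365 mL/hr
Time remaining = 91.20464 mL ÷ 204.5365 mL/hr = 0.4459089 hr

0.4 hours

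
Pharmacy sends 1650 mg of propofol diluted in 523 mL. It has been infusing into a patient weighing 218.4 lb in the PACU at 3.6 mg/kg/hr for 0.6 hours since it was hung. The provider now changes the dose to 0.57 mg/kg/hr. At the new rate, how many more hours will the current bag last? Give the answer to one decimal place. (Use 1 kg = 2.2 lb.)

25.4 hours

Initial rate:
Weight = 218.4 lb ÷ 2.2 lb/kg = 99.27273 kg
Dose = 3.6 mg/kg/hr × 99.27273 kg = 357.3818 mg/hr
Concentration = 1650 mg ÷ 523 mL = 3.154876 mg/mL
Rate = 357.3818 mg/hr ÷ 3.154876 mg/mL = 113.2792 mL/hr
Volume infused so far = 113.2792 mL/hr × 0.6 hr = 67.96752 mL
Volume remaining = 523 − 67.96752 = 455.0325 mL
New rate:
Dose = 0.57 mg/kg/hr × 99.27273 kg = 56.58545 mg/hr
Rate = 56.58545 mg/hr ÷ 3.154876 mg/mL = 17.93587 mL/hr
Time remaining = 455.0325 mL ÷ 17.93587 mL/hr = 25.36996 hr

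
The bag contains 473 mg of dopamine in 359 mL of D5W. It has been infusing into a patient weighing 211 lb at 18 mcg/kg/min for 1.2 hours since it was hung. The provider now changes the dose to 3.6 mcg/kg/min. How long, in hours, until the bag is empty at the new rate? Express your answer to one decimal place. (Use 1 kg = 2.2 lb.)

Initial rate:
Weight = 211 lb ÷ 2.2 lb/kg = 95.90909 kg
Dose = 18 mcg/kg/min × 95.90909 kg = 1726.364 mcg/min
1726.364 mcg/min × 60 min/hr = 103581.8 mcg/hr
Concentration = 473 mg ÷ 359 mL = 1.317549 mg/mL = 1317.549 mcg/mL
Rate = 103581.8 mcg/hr ÷ 1317.549 mcg/mL = 78.61707 mL/hr
Volume infused so far = 78.61707 mL/hr × 1.2 hr = 94.34048 mL
Volume remaining = 359 − 94.34048 = 264.6595 mL
New rate:
Dose = 3.6 mcg/kg/min × 95.90909 kg = 345.2727 mcg/min
345.2727 mcg/min × 60 min/hr = 20716.36 mcg/hr
Rate = 20716.36 mcg/hr ÷ 1317.549 mcg/mL = 15.72341 mL/hr
Time remaining = 264.6595 mL ÷ 15.72341 mL/hr = 16.83219 hr

16.8 hours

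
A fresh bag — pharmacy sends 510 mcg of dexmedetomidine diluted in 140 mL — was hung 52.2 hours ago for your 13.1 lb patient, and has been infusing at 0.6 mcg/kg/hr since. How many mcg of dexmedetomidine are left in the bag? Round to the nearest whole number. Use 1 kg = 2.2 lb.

324 mcg

Weight = 13.1 lb ÷ 2.2 lb/kg = 5.954545 kg
Dose = 0.6 mcg/kg/hr × 5.954545 kg = 3.572727 mcg/hr
Concentration = 510 mcg ÷ 140 mL = 3.642857 mcg/mL
Rate = 3.572727 mcg/hr ÷ 3.642857 mcg/mL = 0.9807487 mL/hr
Volume infused = 0.9807487 mL/hr × 52.2 hr = 51.19508 mL
Volume remaining = 140 − 51.19508 = 88.80492 mL
Drug remaining = 88.80492 mL × 3.642857 mcg/mL = 323.5036 mcg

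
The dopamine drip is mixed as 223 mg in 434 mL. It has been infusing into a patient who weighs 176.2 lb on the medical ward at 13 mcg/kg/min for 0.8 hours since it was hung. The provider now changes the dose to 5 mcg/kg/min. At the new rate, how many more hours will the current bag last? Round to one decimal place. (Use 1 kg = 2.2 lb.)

Initial rate:
Weight = 176.2 lb ÷ 2.2 lb/kg = 80.09091 kg
Dose = 13 mcg/kg/min × 80.09091 kg = 1041.182 mcg/min
1041.182 mcg/min × 60 min/hr = 62470.91 mcg/hr
Concentration = 223 mg ÷ 434 mL = 0.5138249 mg/mL = 513.8249 mcg/mL
Rate = 62470.91 mcg/hr ÷ 513.8249 mcg/mL = 121.5802 mL/hr
Volume infused so far = 121.5802 mL/hr × 0.8 hr = 97.26412 mL
Volume remaining = 434 − 97.26412 = 336.7359 mL
New rate:
Dose = 5 mcg/kg/min × 80.09091 kg = 400.4545 mcg/min
400.4545 mcg/min × 60 min/hr = 24027.27 mcg/hr
Rate = 24027.27 mcg/hr ÷ 513.8249 mcg/mL = 46.7616 mL/hr
Time remaining = 336.7359 mL ÷ 46.7616 mL/hr = 7.20112 hr

7.2 hours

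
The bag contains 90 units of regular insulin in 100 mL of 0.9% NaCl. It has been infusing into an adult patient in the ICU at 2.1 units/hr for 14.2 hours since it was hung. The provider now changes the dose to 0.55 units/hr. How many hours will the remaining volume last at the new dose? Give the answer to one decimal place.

109.4 hours

Initial rate:
Concentration = 90 units ÷ 100 mL = 0.9 units/mL
Rate = 2.1 units/hr ÷ 0.9 units/mL = 2.333333 mL/hr
Volume infused so far = 2.333333 mL/hr × 14.2 hr = 33.13333 mL
Volume remaining = 100 − 33.13333 = 66.86667 mL
New rate:
Rate = 0.55 units/hr ÷ 0.9 units/mL = 0.6111111 mL/hr
Time remaining = 66.86667 mL ÷ 0.6111111 mL/hr = 109.4182 hr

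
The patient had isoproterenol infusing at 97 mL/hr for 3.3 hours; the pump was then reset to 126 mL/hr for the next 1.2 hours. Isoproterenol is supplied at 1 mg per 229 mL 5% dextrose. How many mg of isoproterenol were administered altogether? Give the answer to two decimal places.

Concentration = 1 mg ÷ 229 mL = 0.004366812 mg/mL
Stage 1: 97 mL/hr × 3.3 hr = 320.1 mL → 320.1 mL × 0.004366812 mg/mL = 1.397817 mg
Stage 2: 126 mL/hr × 1.2 hr = 151.2 mL → 151.2 mL × 0.004366812 mg/mL = 0.660262 mg
Total = 1.397817 + 0.660262 = 2.058079 mg

2.06 mg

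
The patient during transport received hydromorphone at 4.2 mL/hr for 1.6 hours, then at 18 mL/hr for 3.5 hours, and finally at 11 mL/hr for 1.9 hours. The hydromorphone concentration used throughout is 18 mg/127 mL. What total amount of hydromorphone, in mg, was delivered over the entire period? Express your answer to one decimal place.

12.8 mg

Concentration = 18 mg ÷ 127 mL = 0.1417323 mg/mL
Stage 1: 4.2 mL/hr × 1.6 hr = 6.72 mL → 6.72 mL × 0.1417323 mg/mL = 0.9524409 mg
Stage 2: 18 mL/hr × 3.5 hr = 63 mL → 63 mL × 0.1417323 mg/mL = 8.929134 mg
Stage 3: 11 mL/hr × 1.9 hr = 20.9 mL → 20.9 mL × 0.1417323 mg/mL = 2.962205 mg
Total = 0.9524409 + 8.929134 + 2.962205 = 12.84378 mg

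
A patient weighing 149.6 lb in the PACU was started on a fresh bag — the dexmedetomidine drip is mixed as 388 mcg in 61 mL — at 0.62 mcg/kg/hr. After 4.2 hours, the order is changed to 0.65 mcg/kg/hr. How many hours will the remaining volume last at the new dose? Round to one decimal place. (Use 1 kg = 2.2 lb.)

4.8 hours

Initial rate:
Weight = 149.6 lb ÷ 2.2 lb/kg = 68 kg
Dose = 0.62 mcg/kg/hr × 68 kg = 42.16 mcg/hr
Concentration = 388 mcg ÷ 61 mL = 6.360656 mcg/mL
Rate = 42.16 mcg/hr ÷ 6.360656 mcg/mL = 6.628247 mL/hr
Volume infused so far = 6.628247 mL/hr × 4.2 hr = 27.83864 mL
Volume remaining = 61 − 27.83864 = 33.16136 mL
New rate:
Dose = 0.65 mcg/kg/hr × 68 kg = 44.2 mcg/hr
Rate = 44.2 mcg/hr ÷ 6.360656 mcg/mL = 6.948969 mL/hr
Time remaining = 33.16136 mL ÷ 6.948969 mL/hr = 4.772127 hr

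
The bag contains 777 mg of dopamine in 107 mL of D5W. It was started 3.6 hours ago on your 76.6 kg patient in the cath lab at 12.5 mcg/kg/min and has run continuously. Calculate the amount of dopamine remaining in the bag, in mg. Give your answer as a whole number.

Dose = 12.5 mcg/kg/min × 76.6 kg = 957.5 mcg/min
957.5 mcg/min × 60 min/hr = 57450 mcg/hr
Concentration = 777 mg ÷ 107 mL = 7.261682 mg/mL = 7261.682 mcg/mL
Rate = 57450 mcg/hr ÷ 7261.682 mcg/mL = 7.91139 mL/hr
Volume infused = 7.91139 mL/hr × 3.6 hr = 28.481 mL
Volume remaining = 107 − 28.481 = 78.519 mL
Drug remaining = 78.519 mL × 7261.682 mcg/mL = 570180 mcg = 570.18 mg

570 mg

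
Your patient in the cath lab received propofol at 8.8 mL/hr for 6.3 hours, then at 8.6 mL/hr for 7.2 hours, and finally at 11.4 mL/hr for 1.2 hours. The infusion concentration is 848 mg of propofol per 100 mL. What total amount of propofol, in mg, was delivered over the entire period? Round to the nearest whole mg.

1111 mg

Concentration = 848 mg ÷ 100 mL = 8.48 mg/mL
Stage 1: 8.8 mL/hr × 6.3 hr = 55.44 mL → 55.44 mL × 8.48 mg/mL = 470.1312 mg
Stage 2: 8.6 mL/hr × 7.2 hr = 61.92 mL → 61.92 mL × 8.48 mg/mL = 525.0816 mg
Stage 3: 11.4 mL/hr × 1.2 hr = 13.68 mL → 13.68 mL × 8.48 mg/mL = 116.0064 mg
Total = 470.1312 + 525.0816 + 116.0064 = 1111.219 mg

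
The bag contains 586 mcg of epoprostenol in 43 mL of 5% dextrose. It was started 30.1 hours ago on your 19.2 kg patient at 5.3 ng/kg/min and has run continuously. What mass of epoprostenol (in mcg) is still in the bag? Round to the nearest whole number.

Dose = 5.3 ng/kg/min × 19.2 kg = 101.76 ng/min
101.76 ng/min × 60 min/hr = 6105.6 ng/hr
Concentration = 586 mcg ÷ 43 mL = 13.62791 mcg/mL = 13627.91 ng/mL
Rate = 6105.6 ng/hr ÷ 13627.91 ng/mL = 0.4480218 mL/hr
Volume infused = 0.4480218 mL/hr × 30.1 hr = 13.48546 mL
Volume remaining = 43 − 13.48546 = 29.51454 mL
Drug remaining = 29.51454 mL × 13627.91 ng/mL = 402221.4 ng = 402.2214 mcg

402 mcg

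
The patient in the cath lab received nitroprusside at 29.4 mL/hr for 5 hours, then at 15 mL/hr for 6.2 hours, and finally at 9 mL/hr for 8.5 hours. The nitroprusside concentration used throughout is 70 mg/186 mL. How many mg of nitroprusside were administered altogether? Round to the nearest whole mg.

Concentration = 70 mg ÷ 186 mL = 0.3763441 mg/mL
Stage 1: 29.4 mL/hr × 5 hr = 147 mL → 147 mL × 0.3763441 mg/mL = 55.32258 mg
Stage 2: 15 mL/hr × 6.2 hr = 93 mL → 93 mL × 0.3763441 mg/mL = 35 mg
Stage 3: 9 mL/hr × 8.5 hr = 76.5 mL → 76.5 mL × 0.3763441 mg/mL = 28.79032 mg
Total = 55.32258 + 35 + 28.79032 = 119.1129 mg

119 mg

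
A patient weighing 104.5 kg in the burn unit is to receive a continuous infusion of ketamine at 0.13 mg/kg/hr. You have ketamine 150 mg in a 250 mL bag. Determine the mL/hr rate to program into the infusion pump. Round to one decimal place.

22.6 mL/hr

Dose = 0.13 mg/kg/hr × 104.5 kg = 13.585 mg/hr
Concentration = 150 mg ÷ 250 mL = 0.6 mg/mL
Rate = 13.585 mg/hr ÷ 0.6 mg/mL = 22.64167 mL/hr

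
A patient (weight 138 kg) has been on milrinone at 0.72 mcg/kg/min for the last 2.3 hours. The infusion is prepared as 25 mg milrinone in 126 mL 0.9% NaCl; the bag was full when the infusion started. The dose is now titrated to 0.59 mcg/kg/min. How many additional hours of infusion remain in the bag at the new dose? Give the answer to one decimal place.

Initial rate:
Dose = 0.72 mcg/kg/min × 138 kg = 99.36 mcg/min
99.36 mcg/min × 60 min/hr = 5961.6 mcg/hr
Concentration = 25 mg ÷ 126 mL = 0.1984127 mg/mL = 198.4127 mcg/mL
Rate = 5961.6 mcg/hr ÷ 198.4127 mcg/mL = 30.04646 mL/hr
Volume infused so far = 30.04646 mL/hr × 2.3 hr = 69.10687 mL
Volume remaining = 126 − 69.10687 = 56.89313 mL
New rate:
Dose = 0.59 mcg/kg/min × 138 kg = 81.42 mcg/min
81.42 mcg/min × 60 min/hr = 4885.2 mcg/hr
Rate = 4885.2 mcg/hr ÷ 198.4127 mcg/mL = 24.62141 mL/hr
Time remaining = 56.89313 mL ÷ 24.62141 mL/hr = 2.310718 hr

2.3 hours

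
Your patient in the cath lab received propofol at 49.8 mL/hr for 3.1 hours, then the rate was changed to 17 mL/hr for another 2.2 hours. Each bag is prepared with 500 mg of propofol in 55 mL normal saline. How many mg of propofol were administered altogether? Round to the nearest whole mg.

1743 mg

Concentration = 500 mg ÷ 55 mL = 9.090909 mg/mL
Stage 1: 49.8 mL/hr × 3.1 hr = 154.38 mL → 154.38 mL × 9.090909 mg/mL = 1403.455 mg
Stage 2: 17 mL/hr × 2.2 hr = 37.4 mL → 37.4 mL × 9.090909 mg/mL = 340 mg
Total = 1403.455 + 340 = 1743.455 mg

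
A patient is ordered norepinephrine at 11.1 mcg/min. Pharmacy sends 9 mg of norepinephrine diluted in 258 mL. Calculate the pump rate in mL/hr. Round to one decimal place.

11.1 mcg/min × 60 min/hr = 666 mcg/hr
Concentration = 9 mg ÷ 258 mL = 0.03488372 mg/mL = 34.88372 mcg/mL
Rate = 666 mcg/hr ÷ 34.88372 mcg/mL = 19.092 mL/hr

19.1 mL/hr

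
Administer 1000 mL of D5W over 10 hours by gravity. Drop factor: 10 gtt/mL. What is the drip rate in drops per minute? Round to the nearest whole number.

1000 mL ÷ (10 hr × 60 = 600 min) = 1.666667 mL/min
1.666667 mL/min × 10 gtt/mL = 16.66667 gtt/min

17 gtt/min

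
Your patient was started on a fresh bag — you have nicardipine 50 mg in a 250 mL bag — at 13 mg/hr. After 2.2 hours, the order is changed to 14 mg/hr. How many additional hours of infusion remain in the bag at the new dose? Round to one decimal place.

1.5 hours

Initial rate:
Concentration = 50 mg ÷ 250 mL = 0.2 mg/mL
Rate = 13 mg/hr ÷ 0.2 mg/mL = 65 mL/hr
Volume infused so far = 65 mL/hr × 2.2 hr = 143 mL
Volume remaining = 250 − 143 = 107 mL
New rate:
Rate = 14 mg/hr ÷ 0.2 mg/mL = 70 mL/hr
Time remaining = 107 mL ÷ 70 mL/hr = 1.528571 hr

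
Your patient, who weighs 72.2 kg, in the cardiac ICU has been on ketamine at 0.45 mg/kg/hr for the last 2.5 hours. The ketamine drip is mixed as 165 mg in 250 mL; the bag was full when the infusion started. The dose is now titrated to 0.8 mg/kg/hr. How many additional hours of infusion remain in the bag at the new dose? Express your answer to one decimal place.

1.5 hours

Initial rate:
Dose = 0.45 mg/kg/hr × 72.2 kg = 32.49 mg/hr
Concentration = 165 mg ÷ 250 mL = 0.66 mg/mL
Rate = 32.49 mg/hr ÷ 0.66 mg/mL = 49.22727 mL/hr
Volume infused so far = 49.22727 mL/hr × 2.5 hr = 123.0682 mL
Volume remaining = 250 − 123.0682 = 126.9318 mL
New rate:
Dose = 0.8 mg/kg/hr × 72.2 kg = 57.76 mg/hr
Rate = 57.76 mg/hr ÷ 0.66 mg/mL = 87.51515 mL/hr
Time remaining = 126.9318 mL ÷ 87.51515 mL/hr = 1.450398 hr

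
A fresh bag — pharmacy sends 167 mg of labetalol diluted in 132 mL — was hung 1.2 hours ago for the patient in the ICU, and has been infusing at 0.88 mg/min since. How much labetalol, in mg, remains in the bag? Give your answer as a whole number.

0.88 mg/min × 60 min/hr = 52.8 mg/hr
Concentration = 167 mg ÷ 132 mL = 1.265152 mg/mL
Rate = 52.8 mg/hr ÷ 1.265152 mg/mL = 41.73413 mL/hr
Volume infused = 41.73413 mL/hr × 1.2 hr = 50.08096 mL
Volume remaining = 132 − 50.08096 = 81.91904 mL
Drug remaining = 81.91904 mL × 1.265152 mg/mL = 103.64 mg

104 mg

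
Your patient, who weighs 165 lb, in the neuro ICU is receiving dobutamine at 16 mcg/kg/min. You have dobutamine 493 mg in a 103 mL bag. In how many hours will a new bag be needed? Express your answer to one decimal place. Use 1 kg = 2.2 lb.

Weight = 165 lb ÷ 2.2 lb/kg = 75 kg
Dose = 16 mcg/kg/min × 75 kg = 1200 mcg/min
1200 mcg/min × 60 min/hr = 72000 mcg/hr
Concentration = 493 mg ÷ 103 mL = 4.786408 mg/mL = 4786.408 mcg/mL
Rate = 72000 mcg/hr ÷ 4786.408 mcg/mL = 15.0426 mL/hr
Duration = 103 mL ÷ 15.0426 mL/hr = 6.847222 hr

6.8 hours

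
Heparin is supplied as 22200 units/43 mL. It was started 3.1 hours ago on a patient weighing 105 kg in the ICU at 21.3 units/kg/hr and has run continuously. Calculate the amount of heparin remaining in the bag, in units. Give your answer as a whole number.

Dose = 21.3 units/kg/hr × 105 kg = 2236.5 units/hr
Concentration = 22200 units ÷ 43 mL = 516.2791 units/mL
Rate = 2236.5 units/hr ÷ 516.2791 units/mL = 4.331959 mL/hr
Volume infused = 4.331959 mL/hr × 3.1 hr = 13.42907 mL
Volume remaining = 43 − 13.42907 = 29.57093 mL
Drug remaining = 29.57093 mL × 516.2791 units/mL = 15266.85 units

15267 units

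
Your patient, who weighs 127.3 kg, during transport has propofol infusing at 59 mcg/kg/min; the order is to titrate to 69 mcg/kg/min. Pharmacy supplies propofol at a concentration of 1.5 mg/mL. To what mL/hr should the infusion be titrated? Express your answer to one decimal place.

Dose = 69 mcg/kg/min × 127.3 kg = 8783.7 mcg/min
8783.7 mcg/min × 60 min/hr = 527022 mcg/hr
Concentration = 1.5 mg/mL = 1500 mcg/mL
Rate = 527022 mcg/hr ÷ 1500 mcg/mL = 351.348 mL/hr

351.3 mL/hr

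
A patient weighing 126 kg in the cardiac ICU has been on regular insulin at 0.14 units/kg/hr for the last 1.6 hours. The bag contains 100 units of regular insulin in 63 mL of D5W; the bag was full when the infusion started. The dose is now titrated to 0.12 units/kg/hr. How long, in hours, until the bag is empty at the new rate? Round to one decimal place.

Initial rate:
Dose = 0.14 units/kg/hr × 126 kg = 17.64 units/hr
Concentration = 100 units ÷ 63 mL = 1.587302 units/mL
Rate = 17.64 units/hr ÷ 1.587302 units/mL = 11.1132 mL/hr
Volume infused so far = 11.1132 mL/hr × 1.6 hr = 17.78112 mL
Volume remaining = 63 − 17.78112 = 45.21888 mL
New rate:
Dose = 0.12 units/kg/hr × 126 kg = 15.12 units/hr
Rate = 15.12 units/hr ÷ 1.587302 units/mL = 9.5256 mL/hr
Time remaining = 45.21888 mL ÷ 9.5256 mL/hr = 4.74709 hr

4.7 hours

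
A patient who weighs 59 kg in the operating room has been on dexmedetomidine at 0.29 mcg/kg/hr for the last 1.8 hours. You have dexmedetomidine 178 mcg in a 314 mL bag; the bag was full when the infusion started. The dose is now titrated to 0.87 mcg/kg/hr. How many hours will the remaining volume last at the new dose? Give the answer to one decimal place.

2.9 hours

Initial rate:
Dose = 0.29 mcg/kg/hr × 59 kg = 17.11 mcg/hr
Concentration = 178 mcg ÷ 314 mL = 0.566879 mcg/mL
Rate = 17.11 mcg/hr ÷ 0.566879 mcg/mL = 30.18281 mL/hr
Volume infused so far = 30.18281 mL/hr × 1.8 hr = 54.32906 mL
Volume remaining = 314 − 54.32906 = 259.6709 mL
New rate:
Dose = 0.87 mcg/kg/hr × 59 kg = 51.33 mcg/hr
Rate = 51.33 mcg/hr ÷ 0.566879 mcg/mL = 90.54843 mL/hr
Time remaining = 259.6709 mL ÷ 90.54843 mL/hr = 2.867758 hr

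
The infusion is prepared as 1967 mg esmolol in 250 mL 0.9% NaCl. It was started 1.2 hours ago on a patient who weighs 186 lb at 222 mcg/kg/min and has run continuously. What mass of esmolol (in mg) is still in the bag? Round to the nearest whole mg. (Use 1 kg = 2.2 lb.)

Weight = 186 lb ÷ 2.2 lb/kg = 84.54545 kg
Dose = 222 mcg/kg/min × 84.54545 kg = 18769.09 mcg/min
18769.09 mcg/min × 60 min/hr = 1126145 mcg/hr
Concentration = 1967 mg ÷ 250 mL = 7.868 mg/mL = 7868 mcg/mL
Rate = 1126145 mcg/hr ÷ 7868 mcg/mL = 143.1298 mL/hr
Volume infused = 143.1298 mL/hr × 1.2 hr = 171.7558 mL
Volume remaining = 250 − 171.7558 = 78.24421 mL
Drug remaining = 78.24421 mL × 7868 mcg/mL = 615625.5 mcg = 615.6255 mg

616 mg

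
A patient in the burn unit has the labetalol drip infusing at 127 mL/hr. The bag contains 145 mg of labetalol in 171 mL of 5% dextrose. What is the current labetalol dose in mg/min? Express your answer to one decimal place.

Concentration = 145 mg ÷ 171 mL = 0.8479532 mg/mL
Drug rate = 127 mL/hr × 0.8479532 mg/mL = 107.6901 mg/hr
107.6901 mg/hr ÷ 60 min/hr = 1.794834 mg/min

1.8 mg/min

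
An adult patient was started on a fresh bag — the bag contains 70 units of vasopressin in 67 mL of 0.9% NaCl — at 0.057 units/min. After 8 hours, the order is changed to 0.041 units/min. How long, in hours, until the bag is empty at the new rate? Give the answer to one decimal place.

17.3 hours

Initial rate:
0.057 units/min × 60 min/hr = 3.42 units/hr
Concentration = 70 units ÷ 67 mL = 1.044776 units/mL
Rate = 3.42 units/hr ÷ 1.044776 units/mL = 3.273429 mL/hr
Volume infused so far = 3.273429 mL/hr × 8 hr = 26.18743 mL
Volume remaining = 67 − 26.18743 = 40.81257 mL
New rate:
0.041 units/min × 60 min/hr = 2.46 units/hr
Rate = 2.46 units/hr ÷ 1.044776 units/mL = 2.354571 mL/hr
Time remaining = 40.81257 mL ÷ 2.354571 mL/hr = 17.33333 hr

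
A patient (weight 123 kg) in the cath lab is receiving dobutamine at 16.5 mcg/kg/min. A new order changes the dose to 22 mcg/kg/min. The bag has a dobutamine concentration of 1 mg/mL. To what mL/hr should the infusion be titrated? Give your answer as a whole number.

162 mL/hr

Dose = 22 mcg/kg/min × 123 kg = 2706 mcg/min
2706 mcg/min × 60 min/hr = 162360 mcg/hr
Concentration = 1 mg/mL = 1000 mcg/mL
Rate = 162360 mcg/hr ÷ 1000 mcg/mL = 162.36 mL/hr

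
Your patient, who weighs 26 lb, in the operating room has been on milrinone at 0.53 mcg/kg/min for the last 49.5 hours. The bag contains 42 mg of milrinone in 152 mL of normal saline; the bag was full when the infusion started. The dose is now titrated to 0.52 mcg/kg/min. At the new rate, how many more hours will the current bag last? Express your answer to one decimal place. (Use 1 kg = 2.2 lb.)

63.5 hours

Initial rate:
Weight = 26 lb ÷ 2.2 lb/kg = 11.81818 kg
Dose = 0.53 mcg/kg/min × 11.81818 kg = 6.263636 mcg/min
6.263636 mcg/min × 60 min/hr = 375.8182 mcg/hr
Concentration = 42 mg ÷ 152 mL = 0.2763158 mg/mL = 276.3158 mcg/mL
Rate = 375.8182 mcg/hr ÷ 276.3158 mcg/mL = 1.360104 mL/hr
Volume infused so far = 1.360104 mL/hr × 49.5 hr = 67.32514 mL
Volume remaining = 152 − 67.32514 = 84.67486 mL
New rate:
Dose = 0.52 mcg/kg/min × 11.81818 kg = 6.145455 mcg/min
6.145455 mcg/min × 60 min/hr = 368.7273 mcg/hr
Rate = 368.7273 mcg/hr ÷ 276.3158 mcg/mL = 1.334442 mL/hr
Time remaining = 84.67486 mL ÷ 1.334442 mL/hr = 63.4534 hr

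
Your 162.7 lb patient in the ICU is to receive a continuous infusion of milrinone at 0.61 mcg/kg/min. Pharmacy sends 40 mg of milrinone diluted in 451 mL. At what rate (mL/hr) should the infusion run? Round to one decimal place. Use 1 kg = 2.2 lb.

30.5 mL/hr

Weight = 162.7 lb ÷ 2.2 lb/kg = 73.95455 kg
Dose = 0.61 mcg/kg/min × 73.95455 kg = 45.11227 mcg/min
45.11227 mcg/min × 60 min/hr = 2706.736 mcg/hr
Concentration = 40 mg ÷ 451 mL = 0.0886918 mg/mL = 88.6918 mcg/mL
Rate = 2706.736 mcg/hr ÷ 88.6918 mcg/mL = 30.51845 mL/hr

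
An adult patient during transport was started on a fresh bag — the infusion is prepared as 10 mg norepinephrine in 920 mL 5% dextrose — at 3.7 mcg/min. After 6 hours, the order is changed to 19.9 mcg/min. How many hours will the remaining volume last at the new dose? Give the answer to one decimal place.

7.3 hours

Initial rate:
3.7 mcg/min × 60 min/hr = 222 mcg/hr
Concentration = 10 mg ÷ 920 mL = 0.01086957 mg/mL = 10.86957 mcg/mL
Rate = 222 mcg/hr ÷ 10.86957 mcg/mL = 20.424 mL/hr
Volume infused so far = 20.424 mL/hr × 6 hr = 122.544 mL
Volume remaining = 920 − 122.544 = 797.456 mL
New rate:
19.9 mcg/min × 60 min/hr = 1194 mcg/hr
Rate = 1194 mcg/hr ÷ 10.86957 mcg/mL = 109.848 mL/hr
Time remaining = 797.456 mL ÷ 109.848 mL/hr = 7.259631 hr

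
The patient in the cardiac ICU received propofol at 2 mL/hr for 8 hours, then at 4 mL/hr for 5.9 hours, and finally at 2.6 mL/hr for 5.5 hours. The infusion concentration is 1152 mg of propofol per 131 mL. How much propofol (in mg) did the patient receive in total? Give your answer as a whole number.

Concentration = 1152 mg ÷ 131 mL = 8.793893 mg/mL
Stage 1: 2 mL/hr × 8 hr = 16 mL → 16 mL × 8.793893 mg/mL = 140.7023 mg
Stage 2: 4 mL/hr × 5.9 hr = 23.6 mL → 23.6 mL × 8.793893 mg/mL = 207.5359 mg
Stage 3: 2.6 mL/hr × 5.5 hr = 14.3 mL → 14.3 mL × 8.793893 mg/mL = 125.7527 mg
Total = 140.7023 + 207.5359 + 125.7527 = 473.9908 mg

474 mg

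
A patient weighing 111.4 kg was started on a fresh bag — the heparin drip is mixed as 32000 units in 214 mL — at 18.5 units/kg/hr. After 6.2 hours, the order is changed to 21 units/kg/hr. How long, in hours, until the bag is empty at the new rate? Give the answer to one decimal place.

Initial rate:
Dose = 18.5 units/kg/hr × 111.4 kg = 2060.9 units/hr
Concentration = 32000 units ÷ 214 mL = 149.5327 units/mL
Rate = 2060.9 units/hr ÷ 149.5327 units/mL = 13.78227 mL/hr
Volume infused so far = 13.78227 mL/hr × 6.2 hr = 85.45007 mL
Volume remaining = 214 − 85.45007 = 128.5499 mL
New rate:
Dose = 21 units/kg/hr × 111.4 kg = 2339.4 units/hr
Rate = 2339.4 units/hr ÷ 149.5327 units/mL = 15.64474 mL/hr
Time remaining = 128.5499 mL ÷ 15.64474 mL/hr = 8.216816 hr

8.2 hours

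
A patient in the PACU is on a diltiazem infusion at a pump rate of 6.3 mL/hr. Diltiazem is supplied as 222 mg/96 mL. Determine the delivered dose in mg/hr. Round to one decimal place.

Concentration = 222 mg ÷ 96 mL = 2.3125 mg/mL
Drug rate = 6.3 mL/hr × 2.3125 mg/mL = 14.56875 mg/hr

14.6 mg/hr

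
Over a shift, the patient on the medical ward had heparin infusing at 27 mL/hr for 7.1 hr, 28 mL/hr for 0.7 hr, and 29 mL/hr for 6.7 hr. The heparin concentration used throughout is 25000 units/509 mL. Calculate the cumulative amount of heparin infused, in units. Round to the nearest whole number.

Concentration = 25000 units ÷ 509 mL = 49.11591 units/mL
Stage 1: 27 mL/hr × 7.1 hr = 191.7 mL → 191.7 mL × 49.11591 units/mL = 9415.521 units
Stage 2: 28 mL/hr × 0.7 hr = 19.6 mL → 19.6 mL × 49.11591 units/mL = 962.6719 units
Stage 3: 29 mL/hr × 6.7 hr = 194.3 mL → 194.3 mL × 49.11591 units/mL = 9543.222 units
Total = 9415.521 + 962.6719 + 9543.222 = 19921.41 units

19921 units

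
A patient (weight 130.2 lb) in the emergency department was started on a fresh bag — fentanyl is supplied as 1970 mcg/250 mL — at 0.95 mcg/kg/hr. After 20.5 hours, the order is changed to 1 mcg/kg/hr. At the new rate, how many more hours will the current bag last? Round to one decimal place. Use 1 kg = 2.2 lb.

13.8 hours

Initial rate:
Weight = 130.2 lb ÷ 2.2 lb/kg = 59.18182 kg
Dose = 0.95 mcg/kg/hr × 59.18182 kg = 56.22273 mcg/hr
Concentration = 1970 mcg ÷ 250 mL = 7.88 mcg/mL
Rate = 56.22273 mcg/hr ÷ 7.88 mcg/mL = 7.134864 mL/hr
Volume infused so far = 7.134864 mL/hr × 20.5 hr = 146.2647 mL
Volume remaining = 250 − 146.2647 = 103.7353 mL
New rate:
Dose = 1 mcg/kg/hr × 59.18182 kg = 59.18182 mcg/hr
Rate = 59.18182 mcg/hr ÷ 7.88 mcg/mL = 7.510383 mL/hr
Time remaining = 103.7353 mL ÷ 7.510383 mL/hr = 13.81225 hr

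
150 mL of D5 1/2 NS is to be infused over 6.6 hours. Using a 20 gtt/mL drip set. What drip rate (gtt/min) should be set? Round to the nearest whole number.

150 mL ÷ (6.6 hr × 60 = 396 min) = 0.3787879 mL/min
0.3787879 mL/min × 20 gtt/mL = 7.575758 gtt/min

8 gtt/min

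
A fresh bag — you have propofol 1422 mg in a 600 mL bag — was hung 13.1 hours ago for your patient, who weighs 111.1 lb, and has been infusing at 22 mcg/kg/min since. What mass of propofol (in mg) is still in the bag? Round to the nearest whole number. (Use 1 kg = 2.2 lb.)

549 mg

Weight = 111.1 lb ÷ 2.2 lb/kg = 50.5 kg
Dose = 22 mcg/kg/min × 50.5 kg = 1111 mcg/min
1111 mcg/min × 60 min/hr = 66660 mcg/hr
Concentration = 1422 mg ÷ 600 mL = 2.37 mg/mL = 2370 mcg/mL
Rate = 66660 mcg/hr ÷ 2370 mcg/mL = 28.12658 mL/hr
Volume infused = 28.12658 mL/hr × 13.1 hr = 368.4582 mL
Volume remaining = 600 − 368.4582 = 231.5418 mL
Drug remaining = 231.5418 mL × 2370 mcg/mL = 548754 mcg = 548.754 mg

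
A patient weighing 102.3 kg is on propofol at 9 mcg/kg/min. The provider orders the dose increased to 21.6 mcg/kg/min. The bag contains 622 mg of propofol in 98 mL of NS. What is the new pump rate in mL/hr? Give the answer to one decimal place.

20.9 mL/hr

Dose = 21.6 mcg/kg/min × 102.3 kg = 2209.68 mcg/min
2209.68 mcg/min × 60 min/hr = 132580.8 mcg/hr
Concentration = 622 mg ÷ 98 mL = 6.346939 mg/mL = 6346.939 mcg/mL
Rate = 132580.8 mcg/hr ÷ 6346.939 mcg/mL = 20.88894 mL/hr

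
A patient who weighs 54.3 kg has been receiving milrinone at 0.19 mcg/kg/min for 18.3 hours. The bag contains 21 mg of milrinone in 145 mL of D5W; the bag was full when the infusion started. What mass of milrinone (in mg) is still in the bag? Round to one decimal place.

9.7 mg

Dose = 0.19 mcg/kg/min × 54.3 kg = 10.317 mcg/min
10.317 mcg/min × 60 min/hr = 619.02 mcg/hr
Concentration = 21 mg ÷ 145 mL = 0.1448276 mg/mL = 144.8276 mcg/mL
Rate = 619.02 mcg/hr ÷ 144.8276 mcg/mL = 4.274186 mL/hr
Volume infused = 4.274186 mL/hr × 18.3 hr = 78.2176 mL
Volume remaining = 145 − 78.2176 = 66.7824 mL
Drug remaining = 66.7824 mL × 144.8276 mcg/mL = 9671.934 mcg = 9.671934 mg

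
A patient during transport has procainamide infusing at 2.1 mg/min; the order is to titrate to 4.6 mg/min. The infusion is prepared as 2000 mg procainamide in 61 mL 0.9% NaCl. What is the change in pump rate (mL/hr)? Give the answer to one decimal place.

At the current dose:
2.1 mg/min × 60 min/hr = 126 mg/hr
Concentration = 2000 mg ÷ 61 mL = 32.78689 mg/mL
Rate = 126 mg/hr ÷ 32.78689 mg/mL = 3.843 mL/hr
At the new dose:
4.6 mg/min × 60 min/hr = 276 mg/hr
Rate = 276 mg/hr ÷ 32.78689 mg/mL = 8.418 mL/hr
Change = 8.418 − 3.843 = 4.575 mL/hr → 4.575 mL/hr increase

4.6 mL/hr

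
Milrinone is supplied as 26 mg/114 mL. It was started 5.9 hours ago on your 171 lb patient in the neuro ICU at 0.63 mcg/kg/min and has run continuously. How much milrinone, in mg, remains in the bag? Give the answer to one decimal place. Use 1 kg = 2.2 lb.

8.7 mg

Weight = 171 lb ÷ 2.2 lb/kg = 77.72727 kg
Dose = 0.63 mcg/kg/min × 77.72727 kg = 48.96818 mcg/min
48.96818 mcg/min × 60 min/hr = 2938.091 mcg/hr
Concentration = 26 mg ÷ 114 mL = 0.2280702 mg/mL = 228.0702 mcg/mL
Rate = 2938.091 mcg/hr ÷ 228.0702 mcg/mL = 12.8824 mL/hr
Volume infused = 12.8824 mL/hr × 5.9 hr = 76.00615 mL
Volume remaining = 114 − 76.00615 = 37.99385 mL
Drug remaining = 37.99385 mL × 228.0702 mcg/mL = 8665.264 mcg = 8.665264 mg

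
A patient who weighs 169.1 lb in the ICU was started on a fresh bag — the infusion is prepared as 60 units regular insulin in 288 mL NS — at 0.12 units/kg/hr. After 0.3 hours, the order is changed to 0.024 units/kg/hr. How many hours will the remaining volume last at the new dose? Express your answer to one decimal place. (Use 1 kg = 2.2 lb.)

31.0 hours

Initial rate:
Weight = 169.1 lb ÷ 2.2 lb/kg = 76.86364 kg
Dose = 0.12 units/kg/hr × 76.86364 kg = 9.223636 units/hr
Concentration = 60 units ÷ 288 mL = 0.2083333 units/mL
Rate = 9.223636 units/hr ÷ 0.2083333 units/mL = 44.27345 mL/hr
Volume infused so far = 44.27345 mL/hr × 0.3 hr = 13.28204 mL
Volume remaining = 288 − 13.28204 = 274.718 mL
New rate:
Dose = 0.024 units/kg/hr × 76.86364 kg = 1.844727 units/hr
Rate = 1.844727 units/hr ÷ 0.2083333 units/mL = 8.854691 mL/hr
Time remaining = 274.718 mL ÷ 8.854691 mL/hr = 31.02513 hr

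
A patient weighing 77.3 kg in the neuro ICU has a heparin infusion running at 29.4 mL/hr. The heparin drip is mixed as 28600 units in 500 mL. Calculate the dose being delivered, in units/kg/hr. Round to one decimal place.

21.8 units/kg/hr

Concentration = 28600 units ÷ 500 mL = 57.2 units/mL
Drug rate = 29.4 mL/hr × 57.2 units/mL = 1681.68 units/hr
1681.68 units/hr ÷ 77.3 kg = 21.75524 units/kg/hr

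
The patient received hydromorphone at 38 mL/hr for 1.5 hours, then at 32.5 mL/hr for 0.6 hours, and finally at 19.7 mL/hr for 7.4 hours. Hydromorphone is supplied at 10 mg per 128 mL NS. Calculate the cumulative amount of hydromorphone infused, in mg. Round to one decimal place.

17.4 mg

Concentration = 10 mg ÷ 128 mL = 0.078125 mg/mL
Stage 1: 38 mL/hr × 1.5 hr = 57 mL → 57 mL × 0.078125 mg/mL = 4.453125 mg
Stage 2: 32.5 mL/hr × 0.6 hr = 19.5 mL → 19.5 mL × 0.078125 mg/mL = 1.523438 mg
Stage 3: 19.7 mL/hr × 7.4 hr = 145.78 mL → 145.78 mL × 0.078125 mg/mL = 11.38906 mg
Total = 4.453125 + 1.523438 + 11.38906 = 17.36563 mg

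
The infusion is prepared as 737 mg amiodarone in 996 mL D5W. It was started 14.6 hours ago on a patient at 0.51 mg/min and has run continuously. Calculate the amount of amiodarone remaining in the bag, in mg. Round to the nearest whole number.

290 mg

0.51 mg/min × 60 min/hr = 30.6 mg/hr
Concentration = 737 mg ÷ 996 mL = 0.7399598 mg/mL
Rate = 30.6 mg/hr ÷ 0.7399598 mg/mL = 41.3536 mL/hr
Volume infused = 41.3536 mL/hr × 14.6 hr = 603.7625 mL
Volume remaining = 996 − 603.7625 = 392.2375 mL
Drug remaining = 392.2375 mL × 0.7399598 mg/mL = 290.24 mg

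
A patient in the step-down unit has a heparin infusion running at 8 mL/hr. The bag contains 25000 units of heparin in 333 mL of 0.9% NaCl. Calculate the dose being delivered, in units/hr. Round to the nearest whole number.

601 units/hr

Concentration = 25000 units ÷ 333 mL = 75.07508 units/mL
Drug rate = 8 mL/hr × 75.07508 units/mL = 600.6006 units/hr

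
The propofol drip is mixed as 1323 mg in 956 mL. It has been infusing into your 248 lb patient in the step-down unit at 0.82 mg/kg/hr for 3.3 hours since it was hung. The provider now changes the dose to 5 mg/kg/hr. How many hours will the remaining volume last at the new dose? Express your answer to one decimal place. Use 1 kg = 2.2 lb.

Initial rate:
Weight = 248 lb ÷ 2.2 lb/kg = 112.7273 kg
Dose = 0.82 mg/kg/hr × 112.7273 kg = 92.43636 mg/hr
Concentration = 1323 mg ÷ 956 mL = 1.383891 mg/mL
Rate = 92.43636 mg/hr ÷ 1.383891 mg/mL = 66.79453 mL/hr
Volume infused so far = 66.79453 mL/hr × 3.3 hr = 220.422 mL
Volume remaining = 956 − 220.422 = 735.578 mL
New rate:
Dose = 5 mg/kg/hr × 112.7273 kg = 563.6364 mg/hr
Rate = 563.6364 mg/hr ÷ 1.383891 mg/mL = 407.2837 mL/hr
Time remaining = 735.578 mL ÷ 407.2837 mL/hr = 1.806058 hr

1.8 hours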